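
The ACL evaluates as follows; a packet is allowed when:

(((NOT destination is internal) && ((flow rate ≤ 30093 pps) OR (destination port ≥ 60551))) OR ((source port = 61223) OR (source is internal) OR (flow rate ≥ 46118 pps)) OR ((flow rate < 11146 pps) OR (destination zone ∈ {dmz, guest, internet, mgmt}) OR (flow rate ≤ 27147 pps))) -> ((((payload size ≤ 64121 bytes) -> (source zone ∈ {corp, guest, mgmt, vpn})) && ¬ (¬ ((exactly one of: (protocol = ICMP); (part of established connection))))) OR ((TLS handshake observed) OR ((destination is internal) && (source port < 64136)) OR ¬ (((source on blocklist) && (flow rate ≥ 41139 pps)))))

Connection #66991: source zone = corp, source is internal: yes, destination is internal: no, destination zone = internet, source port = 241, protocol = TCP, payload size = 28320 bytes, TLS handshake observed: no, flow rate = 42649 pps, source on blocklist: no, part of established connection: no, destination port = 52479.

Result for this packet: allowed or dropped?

Atomic conditions:
  NOT destination is internal: no → true
  flow rate ≤ 30093 pps: 42649 ≤ 30093 is false
  destination port ≥ 60551: 52479 ≥ 60551 is false
  source port = 61223: 241 == 61223 is false
  source is internal: yes → true
  flow rate ≥ 46118 pps: 42649 ≥ 46118 is false
  flow rate < 11146 pps: 42649 < 11146 is false
  destination zone ∈ {dmz, guest, internet, mgmt}: internet is in the set → true
  flow rate ≤ 27147 pps: 42649 ≤ 27147 is false
  payload size ≤ 64121 bytes: 28320 ≤ 64121 is true
  source zone ∈ {corp, guest, mgmt, vpn}: corp is in the set → true
  protocol = ICMP: TCP == ICMP is false
  part of established connection: no → false
  TLS handshake observed: no → false
  destination is internal: no → false
  source port < 64136: 241 < 64136 is true
  source on blocklist: no → false
  flow rate ≥ 41139 pps: 42649 ≥ 41139 is true
Combine:
[1.1.2] false OR false = false
[1.1] true AND false = false
[1.2] false OR true OR false = true
[1.3] false OR true OR false = true
[1] false OR true OR true = true
[2.1.1] true → true = true
[2.1.2.1.1] exactly-one(false, false) = false
[2.1.2.1] NOT false = true
[2.1.2] NOT true = false
[2.1] true AND false = false
[2.2.2] false AND true = false
[2.2.3.1] false AND true = false
[2.2.3] NOT false = true
[2.2] false OR false OR true = true
[2] false OR true = true
[root] true → true = true
Overall: true → allowed

Allowed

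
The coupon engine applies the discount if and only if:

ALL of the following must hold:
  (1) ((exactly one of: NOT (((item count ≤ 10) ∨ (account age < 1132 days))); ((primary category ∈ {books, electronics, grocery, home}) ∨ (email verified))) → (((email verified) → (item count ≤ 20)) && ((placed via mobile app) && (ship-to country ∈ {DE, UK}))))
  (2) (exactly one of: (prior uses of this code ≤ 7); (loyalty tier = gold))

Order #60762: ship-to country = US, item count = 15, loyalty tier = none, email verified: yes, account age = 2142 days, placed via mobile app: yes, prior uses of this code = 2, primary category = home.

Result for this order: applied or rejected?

Applied

Atomic conditions:
  item count ≤ 10: 15 ≤ 10 is false
  account age < 1132 days: 2142 < 1132 is false
  primary category ∈ {books, electronics, grocery, home}: home is in the set → true
  email verified: yes → true
  item count ≤ 20: 15 ≤ 20 is true
  placed via mobile app: yes → true
  ship-to country ∈ {DE, UK}: US is not in the set → false
  prior uses of this code ≤ 7: 2 ≤ 7 is true
  loyalty tier = gold: none == gold is false
Combine:
[1.1.1.1] false OR false = false
[1.1.1] NOT false = true
[1.1.2] true OR true = true
[1.1] exactly-one(true, true) = false
[1.2.1] true → true = true
[1.2.2] true AND false = false
[1.2] true AND false = false
[1] false → false (antecedent false ⇒ implication holds) = true
[2] exactly-one(true, false) = true
[root] true AND true = true
Overall: true → applied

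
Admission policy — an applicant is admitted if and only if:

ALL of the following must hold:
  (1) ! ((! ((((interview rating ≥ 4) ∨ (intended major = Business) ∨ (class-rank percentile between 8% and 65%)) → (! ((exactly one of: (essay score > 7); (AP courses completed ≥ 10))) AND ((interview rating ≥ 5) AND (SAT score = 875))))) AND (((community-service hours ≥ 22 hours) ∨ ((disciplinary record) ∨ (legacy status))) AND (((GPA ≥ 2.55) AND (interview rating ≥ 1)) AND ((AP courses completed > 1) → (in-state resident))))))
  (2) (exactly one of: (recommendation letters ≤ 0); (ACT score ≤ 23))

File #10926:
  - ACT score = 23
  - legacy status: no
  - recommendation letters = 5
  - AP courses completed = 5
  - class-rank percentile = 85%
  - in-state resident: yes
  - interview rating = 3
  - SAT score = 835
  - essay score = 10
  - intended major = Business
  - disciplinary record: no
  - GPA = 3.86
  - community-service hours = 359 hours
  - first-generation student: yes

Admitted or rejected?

Rejected

Atomic conditions:
  interview rating ≥ 4: 3 ≥ 4 is false
  intended major = Business: Business == Business is true
  class-rank percentile between 8% and 65%: 85 in [8, 65] is false
  essay score > 7: 10 > 7 is true
  AP courses completed ≥ 10: 5 ≥ 10 is false
  interview rating ≥ 5: 3 ≥ 5 is false
  SAT score = 875: 835 == 875 is false
  community-service hours ≥ 22 hours: 359 ≥ 22 is true
  disciplinary record: no → false
  legacy status: no → false
  GPA ≥ 2.55: 3.86 ≥ 2.55 is true
  interview rating ≥ 1: 3 ≥ 1 is true
  AP courses completed > 1: 5 > 1 is true
  in-state resident: yes → true
  recommendation letters ≤ 0: 5 ≤ 0 is false
  ACT score ≤ 23: 23 ≤ 23 is true
Combine:
[1.1.1.1.1] false OR true OR false = true
[1.1.1.1.2.1.1] exactly-one(true, false) = true
[1.1.1.1.2.1] NOT true = false
[1.1.1.1.2.2] false AND false = false
[1.1.1.1.2] false AND false = false
[1.1.1.1] true → false = false
[1.1.1] NOT false = true
[1.1.2.1.2] false OR false = false
[1.1.2.1] true OR false = true
[1.1.2.2.1] true AND true = true
[1.1.2.2.2] true → true = true
[1.1.2.2] true AND true = true
[1.1.2] true AND true = true
[1.1] true AND true = true
[1] NOT true = false
[2] exactly-one(false, true) = true
[root] false AND true = false
Overall: false → rejected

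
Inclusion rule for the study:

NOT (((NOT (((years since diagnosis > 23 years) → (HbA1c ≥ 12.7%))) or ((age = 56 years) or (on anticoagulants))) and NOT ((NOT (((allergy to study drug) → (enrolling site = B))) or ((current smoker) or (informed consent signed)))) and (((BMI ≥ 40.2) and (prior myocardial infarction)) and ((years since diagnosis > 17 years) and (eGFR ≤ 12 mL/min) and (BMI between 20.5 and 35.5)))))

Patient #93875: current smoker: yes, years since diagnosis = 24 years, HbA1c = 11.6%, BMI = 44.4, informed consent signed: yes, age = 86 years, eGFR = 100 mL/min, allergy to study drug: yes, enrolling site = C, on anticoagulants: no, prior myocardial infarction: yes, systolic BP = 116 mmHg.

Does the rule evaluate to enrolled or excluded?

Enrolled

Atomic conditions:
  years since diagnosis > 23 years: 24 > 23 is true
  HbA1c ≥ 12.7%: 11.6 ≥ 12.7 is false
  age = 56 years: 86 == 56 is false
  on anticoagulants: no → false
  allergy to study drug: yes → true
  enrolling site = B: C == B is false
  current smoker: yes → true
  informed consent signed: yes → true
  BMI ≥ 40.2: 44.4 ≥ 40.2 is true
  prior myocardial infarction: yes → true
  years since diagnosis > 17 years: 24 > 17 is true
  eGFR ≤ 12 mL/min: 100 ≤ 12 is false
  BMI between 20.5 and 35.5: 44.4 in [20.5, 35.5] is false
Combine:
[1.1.1.1] true → false = false
[1.1.1] NOT false = true
[1.1.2] false OR false = false
[1.1] true OR false = true
[1.2.1.1.1] true → false = false
[1.2.1.1] NOT false = true
[1.2.1.2] true OR true = true
[1.2.1] true OR true = true
[1.2] NOT true = false
[1.3.1] true AND true = true
[1.3.2] true AND false AND false = false
[1.3] true AND false = false
[1] true AND false AND false = false
[root] NOT false = true
Overall: true → enrolled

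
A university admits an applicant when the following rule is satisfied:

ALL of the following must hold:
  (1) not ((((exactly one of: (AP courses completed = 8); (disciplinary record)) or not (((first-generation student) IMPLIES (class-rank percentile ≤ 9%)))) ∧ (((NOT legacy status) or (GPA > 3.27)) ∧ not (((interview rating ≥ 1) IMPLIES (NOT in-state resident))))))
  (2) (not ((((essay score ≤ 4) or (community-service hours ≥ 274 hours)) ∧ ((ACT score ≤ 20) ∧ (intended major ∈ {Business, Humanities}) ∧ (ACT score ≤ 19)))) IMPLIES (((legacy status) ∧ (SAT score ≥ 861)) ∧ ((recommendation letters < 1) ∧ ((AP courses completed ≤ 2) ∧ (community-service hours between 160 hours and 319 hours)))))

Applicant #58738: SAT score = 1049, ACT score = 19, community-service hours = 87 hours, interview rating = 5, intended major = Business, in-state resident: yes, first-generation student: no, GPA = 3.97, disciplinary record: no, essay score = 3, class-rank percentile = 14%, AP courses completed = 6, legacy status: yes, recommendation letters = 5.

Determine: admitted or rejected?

Atomic conditions:
  AP courses completed = 8: 6 == 8 is false
  disciplinary record: no → false
  first-generation student: no → false
  class-rank percentile ≤ 9%: 14 ≤ 9 is false
  NOT legacy status: yes → false
  GPA > 3.27: 3.97 > 3.27 is true
  interview rating ≥ 1: 5 ≥ 1 is true
  NOT in-state resident: yes → false
  essay score ≤ 4: 3 ≤ 4 is true
  community-service hours ≥ 274 hours: 87 ≥ 274 is false
  ACT score ≤ 20: 19 ≤ 20 is true
  intended major ∈ {Business, Humanities}: Business is in the set → true
  ACT score ≤ 19: 19 ≤ 19 is true
  legacy status: yes → true
  SAT score ≥ 861: 1049 ≥ 861 is true
  recommendation letters < 1: 5 < 1 is false
  AP courses completed ≤ 2: 6 ≤ 2 is false
  community-service hours between 160 hours and 319 hours: 87 in [160, 319] is false
Combine:
[1.1.1.1] exactly-one(false, false) = false
[1.1.1.2.1] false → false (antecedent false ⇒ implication holds) = true
[1.1.1.2] NOT true = false
[1.1.1] false OR false = false
[1.1.2.1] false OR true = true
[1.1.2.2.1] true → false = false
[1.1.2.2] NOT false = true
[1.1.2] true AND true = true
[1.1] false AND true = false
[1] NOT false = true
[2.1.1.1] true OR false = true
[2.1.1.2] true AND true AND true = true
[2.1.1] true AND true = true
[2.1] NOT true = false
[2.2.1] true AND true = true
[2.2.2.2] false AND false = false
[2.2.2] false AND false = false
[2.2] true AND false = false
[2] false → false (antecedent false ⇒ implication holds) = true
[root] true AND true = true
Overall: true → admitted

Admitted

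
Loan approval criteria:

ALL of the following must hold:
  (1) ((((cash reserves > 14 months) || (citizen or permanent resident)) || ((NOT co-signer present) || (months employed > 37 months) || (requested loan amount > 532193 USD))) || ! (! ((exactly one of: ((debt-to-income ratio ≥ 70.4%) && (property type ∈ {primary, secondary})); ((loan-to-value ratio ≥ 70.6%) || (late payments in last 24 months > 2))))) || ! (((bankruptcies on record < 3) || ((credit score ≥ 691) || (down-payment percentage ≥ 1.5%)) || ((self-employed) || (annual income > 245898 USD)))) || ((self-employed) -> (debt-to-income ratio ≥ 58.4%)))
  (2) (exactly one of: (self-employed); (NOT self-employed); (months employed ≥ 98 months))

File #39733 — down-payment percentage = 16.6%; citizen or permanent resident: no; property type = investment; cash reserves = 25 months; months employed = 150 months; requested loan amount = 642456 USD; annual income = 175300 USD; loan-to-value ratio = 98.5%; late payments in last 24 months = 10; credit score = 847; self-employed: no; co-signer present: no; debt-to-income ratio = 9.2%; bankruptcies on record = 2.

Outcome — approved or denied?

Atomic conditions:
  cash reserves > 14 months: 25 > 14 is true
  citizen or permanent resident: no → false
  NOT co-signer present: no → true
  months employed > 37 months: 150 > 37 is true
  requested loan amount > 532193 USD: 642456 > 532193 is true
  debt-to-income ratio ≥ 70.4%: 9.2 ≥ 70.4 is false
  property type ∈ {primary, secondary}: investment is not in the set → false
  loan-to-value ratio ≥ 70.6%: 98.5 ≥ 70.6 is true
  late payments in last 24 months > 2: 10 > 2 is true
  bankruptcies on record < 3: 2 < 3 is true
  credit score ≥ 691: 847 ≥ 691 is true
  down-payment percentage ≥ 1.5%: 16.6 ≥ 1.5 is true
  self-employed: no → false
  annual income > 245898 USD: 175300 > 245898 is false
  debt-to-income ratio ≥ 58.4%: 9.2 ≥ 58.4 is false
  NOT self-employed: no → true
  months employed ≥ 98 months: 150 ≥ 98 is true
Combine:
[1.1.1] true OR false = true
[1.1.2] true OR true OR true = true
[1.1] true OR true = true
[1.2.1.1.1] false AND false = false
[1.2.1.1.2] true OR true = true
[1.2.1.1] exactly-one(false, true) = true
[1.2.1] NOT true = false
[1.2] NOT false = true
[1.3.1.2] true OR true = true
[1.3.1.3] false OR false = false
[1.3.1] true OR true OR false = true
[1.3] NOT true = false
[1.4] false → false (antecedent false ⇒ implication holds) = true
[1] true OR true OR false OR true = true
[2] exactly-one(false, true, true) = false
[root] true AND false = false
Overall: false → denied

Denied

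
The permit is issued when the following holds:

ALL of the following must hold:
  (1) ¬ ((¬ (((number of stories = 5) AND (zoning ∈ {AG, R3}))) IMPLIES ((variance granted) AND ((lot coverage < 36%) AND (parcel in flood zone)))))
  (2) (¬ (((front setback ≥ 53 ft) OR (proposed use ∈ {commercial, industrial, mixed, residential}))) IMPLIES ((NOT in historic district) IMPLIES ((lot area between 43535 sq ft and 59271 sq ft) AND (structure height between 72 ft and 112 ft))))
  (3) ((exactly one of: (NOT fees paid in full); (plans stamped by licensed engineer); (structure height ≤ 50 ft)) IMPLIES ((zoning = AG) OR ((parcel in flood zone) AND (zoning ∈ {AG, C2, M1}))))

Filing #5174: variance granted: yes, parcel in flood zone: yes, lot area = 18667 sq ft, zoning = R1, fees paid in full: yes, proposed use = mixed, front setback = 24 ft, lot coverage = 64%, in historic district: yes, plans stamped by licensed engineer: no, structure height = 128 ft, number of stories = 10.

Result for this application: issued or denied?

Issued

Atomic conditions:
  number of stories = 5: 10 == 5 is false
  zoning ∈ {AG, R3}: R1 is not in the set → false
  variance granted: yes → true
  lot coverage < 36%: 64 < 36 is false
  parcel in flood zone: yes → true
  front setback ≥ 53 ft: 24 ≥ 53 is false
  proposed use ∈ {commercial, industrial, mixed, residential}: mixed is in the set → true
  NOT in historic district: yes → false
  lot area between 43535 sq ft and 59271 sq ft: 18667 in [43535, 59271] is false
  structure height between 72 ft and 112 ft: 128 in [72, 112] is false
  NOT fees paid in full: yes → false
  plans stamped by licensed engineer: no → false
  structure height ≤ 50 ft: 128 ≤ 50 is false
  zoning = AG: R1 == AG is false
  zoning ∈ {AG, C2, M1}: R1 is not in the set → false
Combine:
[1.1.1.1] false AND false = false
[1.1.1] NOT false = true
[1.1.2.2] false AND true = false
[1.1.2] true AND false = false
[1.1] true → false = false
[1] NOT false = true
[2.1.1] false OR true = true
[2.1] NOT true = false
[2.2.2] false AND false = false
[2.2] false → false (antecedent false ⇒ implication holds) = true
[2] false → true (antecedent false ⇒ implication holds) = true
[3.1] exactly-one(false, false, false) = false
[3.2.2] true AND false = false
[3.2] false OR false = false
[3] false → false (antecedent false ⇒ implication holds) = true
[root] true AND true AND true = true
Overall: true → issued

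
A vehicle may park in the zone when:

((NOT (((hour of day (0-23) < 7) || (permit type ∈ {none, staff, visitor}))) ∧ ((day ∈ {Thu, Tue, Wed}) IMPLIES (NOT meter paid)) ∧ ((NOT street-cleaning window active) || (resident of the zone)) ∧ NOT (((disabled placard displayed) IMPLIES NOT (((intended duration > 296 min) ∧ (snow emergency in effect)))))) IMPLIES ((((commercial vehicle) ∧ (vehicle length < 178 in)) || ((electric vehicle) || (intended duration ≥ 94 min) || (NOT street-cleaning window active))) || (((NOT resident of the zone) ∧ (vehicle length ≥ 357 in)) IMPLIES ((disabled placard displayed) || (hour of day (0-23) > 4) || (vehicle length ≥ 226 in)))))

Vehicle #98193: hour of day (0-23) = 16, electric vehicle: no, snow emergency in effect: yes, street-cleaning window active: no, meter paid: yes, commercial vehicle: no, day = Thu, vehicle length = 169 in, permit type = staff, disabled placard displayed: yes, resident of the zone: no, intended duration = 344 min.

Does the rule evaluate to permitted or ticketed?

Permitted

Atomic conditions:
  hour of day (0-23) < 7: 16 < 7 is false
  permit type ∈ {none, staff, visitor}: staff is in the set → true
  day ∈ {Thu, Tue, Wed}: Thu is in the set → true
  NOT meter paid: yes → false
  NOT street-cleaning window active: no → true
  resident of the zone: no → false
  disabled placard displayed: yes → true
  intended duration > 296 min: 344 > 296 is true
  snow emergency in effect: yes → true
  commercial vehicle: no → false
  vehicle length < 178 in: 169 < 178 is true
  electric vehicle: no → false
  intended duration ≥ 94 min: 344 ≥ 94 is true
  NOT resident of the zone: no → true
  vehicle length ≥ 357 in: 169 ≥ 357 is false
  hour of day (0-23) > 4: 16 > 4 is true
  vehicle length ≥ 226 in: 169 ≥ 226 is false
Combine:
[1.1.1] false OR true = true
[1.1] NOT true = false
[1.2] true → false = false
[1.3] true OR false = true
[1.4.1.2.1] true AND true = true
[1.4.1.2] NOT true = false
[1.4.1] true → false = false
[1.4] NOT false = true
[1] false AND false AND true AND true = false
[2.1.1] false AND true = false
[2.1.2] false OR true OR true = true
[2.1] false OR true = true
[2.2.1] true AND false = false
[2.2.2] true OR true OR false = true
[2.2] false → true (antecedent false ⇒ implication holds) = true
[2] true OR true = true
[root] false → true (antecedent false ⇒ implication holds) = true
Overall: true → permitted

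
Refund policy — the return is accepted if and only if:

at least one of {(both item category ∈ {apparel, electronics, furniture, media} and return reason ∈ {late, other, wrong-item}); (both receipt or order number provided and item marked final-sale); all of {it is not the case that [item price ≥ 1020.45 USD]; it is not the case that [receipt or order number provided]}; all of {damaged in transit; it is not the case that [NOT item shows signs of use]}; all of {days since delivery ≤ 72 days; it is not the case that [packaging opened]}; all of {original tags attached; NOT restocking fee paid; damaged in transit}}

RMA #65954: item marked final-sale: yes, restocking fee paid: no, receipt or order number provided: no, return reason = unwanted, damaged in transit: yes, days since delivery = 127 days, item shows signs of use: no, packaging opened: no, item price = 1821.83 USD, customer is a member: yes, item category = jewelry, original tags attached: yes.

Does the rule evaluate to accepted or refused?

Accepted

Atomic conditions:
  item category ∈ {apparel, electronics, furniture, media}: jewelry is not in the set → false
  return reason ∈ {late, other, wrong-item}: unwanted is not in the set → false
  receipt or order number provided: no → false
  item marked final-sale: yes → true
  item price ≥ 1020.45 USD: 1821.83 ≥ 1020.45 is true
  damaged in transit: yes → true
  NOT item shows signs of use: no → true
  days since delivery ≤ 72 days: 127 ≤ 72 is false
  packaging opened: no → false
  original tags attached: yes → true
  NOT restocking fee paid: no → true
Combine:
[1] false AND false = false
[2] false AND true = false
[3.1] NOT true = false
[3.2] NOT false = true
[3] false AND true = false
[4.2] NOT true = false
[4] true AND false = false
[5.2] NOT false = true
[5] false AND true = false
[6] true AND true AND true = true
[root] false OR false OR false OR false OR false OR true = true
Overall: true → accepted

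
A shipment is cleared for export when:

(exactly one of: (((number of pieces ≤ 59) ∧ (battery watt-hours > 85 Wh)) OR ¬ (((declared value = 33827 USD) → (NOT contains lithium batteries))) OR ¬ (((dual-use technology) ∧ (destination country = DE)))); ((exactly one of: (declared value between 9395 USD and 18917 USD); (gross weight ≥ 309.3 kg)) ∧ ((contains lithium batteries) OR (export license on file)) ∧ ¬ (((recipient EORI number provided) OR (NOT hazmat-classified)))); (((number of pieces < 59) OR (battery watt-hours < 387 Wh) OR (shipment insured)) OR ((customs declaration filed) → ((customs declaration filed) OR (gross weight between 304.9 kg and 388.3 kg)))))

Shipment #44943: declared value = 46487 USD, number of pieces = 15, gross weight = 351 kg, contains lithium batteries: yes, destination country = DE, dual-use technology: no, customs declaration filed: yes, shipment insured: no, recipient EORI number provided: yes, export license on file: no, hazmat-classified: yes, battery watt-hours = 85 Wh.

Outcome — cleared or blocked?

Blocked

Atomic conditions:
  number of pieces ≤ 59: 15 ≤ 59 is true
  battery watt-hours > 85 Wh: 85 > 85 is false
  declared value = 33827 USD: 46487 == 33827 is false
  NOT contains lithium batteries: yes → false
  dual-use technology: no → false
  destination country = DE: DE == DE is true
  declared value between 9395 USD and 18917 USD: 46487 in [9395, 18917] is false
  gross weight ≥ 309.3 kg: 351 ≥ 309.3 is true
  contains lithium batteries: yes → true
  export license on file: no → false
  recipient EORI number provided: yes → true
  NOT hazmat-classified: yes → false
  number of pieces < 59: 15 < 59 is true
  battery watt-hours < 387 Wh: 85 < 387 is true
  shipment insured: no → false
  customs declaration filed: yes → true
  gross weight between 304.9 kg and 388.3 kg: 351 in [304.9, 388.3] is true
Combine:
[1.1] true AND false = false
[1.2.1] false → false (antecedent false ⇒ implication holds) = true
[1.2] NOT true = false
[1.3.1] false AND true = false
[1.3] NOT false = true
[1] false OR false OR true = true
[2.1] exactly-one(false, true) = true
[2.2] true OR false = true
[2.3.1] true OR false = true
[2.3] NOT true = false
[2] true AND true AND false = false
[3.1] true OR true OR false = true
[3.2.2] true OR true = true
[3.2] true → true = true
[3] true OR true = true
[root] exactly-one(true, false, true) = false
Overall: false → blocked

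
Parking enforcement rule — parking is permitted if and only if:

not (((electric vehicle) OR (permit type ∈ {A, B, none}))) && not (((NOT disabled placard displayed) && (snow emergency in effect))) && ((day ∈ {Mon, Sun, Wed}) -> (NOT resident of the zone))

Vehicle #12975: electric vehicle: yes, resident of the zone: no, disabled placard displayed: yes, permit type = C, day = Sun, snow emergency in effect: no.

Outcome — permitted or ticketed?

Ticketed

Atomic conditions:
  electric vehicle: yes → true
  permit type ∈ {A, B, none}: C is not in the set → false
  NOT disabled placard displayed: yes → false
  snow emergency in effect: no → false
  day ∈ {Mon, Sun, Wed}: Sun is in the set → true
  NOT resident of the zone: no → true
Combine:
[1.1] true OR false = true
[1] NOT true = false
[2.1] false AND false = false
[2] NOT false = true
[3] true → true = true
[root] false AND true AND true = false
Overall: false → ticketed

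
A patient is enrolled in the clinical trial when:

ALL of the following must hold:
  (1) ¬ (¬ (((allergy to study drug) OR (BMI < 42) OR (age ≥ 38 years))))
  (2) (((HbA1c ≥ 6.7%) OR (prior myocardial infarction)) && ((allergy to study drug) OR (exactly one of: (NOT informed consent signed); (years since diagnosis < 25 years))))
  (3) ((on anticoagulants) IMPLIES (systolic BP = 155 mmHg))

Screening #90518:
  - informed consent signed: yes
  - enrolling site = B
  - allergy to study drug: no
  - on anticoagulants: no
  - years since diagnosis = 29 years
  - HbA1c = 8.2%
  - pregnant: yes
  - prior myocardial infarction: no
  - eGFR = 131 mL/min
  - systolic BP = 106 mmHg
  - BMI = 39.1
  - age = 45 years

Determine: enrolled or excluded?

Atomic conditions:
  allergy to study drug: no → false
  BMI < 42: 39.1 < 42 is true
  age ≥ 38 years: 45 ≥ 38 is true
  HbA1c ≥ 6.7%: 8.2 ≥ 6.7 is true
  prior myocardial infarction: no → false
  NOT informed consent signed: yes → false
  years since diagnosis < 25 years: 29 < 25 is false
  on anticoagulants: no → false
  systolic BP = 155 mmHg: 106 == 155 is false
Combine:
[1.1.1] false OR true OR true = true
[1.1] NOT true = false
[1] NOT false = true
[2.1] true OR false = true
[2.2.2] exactly-one(false, false) = false
[2.2] false OR false = false
[2] true AND false = false
[3] false → false (antecedent false ⇒ implication holds) = true
[root] true AND false AND true = false
Overall: false → excluded

Excluded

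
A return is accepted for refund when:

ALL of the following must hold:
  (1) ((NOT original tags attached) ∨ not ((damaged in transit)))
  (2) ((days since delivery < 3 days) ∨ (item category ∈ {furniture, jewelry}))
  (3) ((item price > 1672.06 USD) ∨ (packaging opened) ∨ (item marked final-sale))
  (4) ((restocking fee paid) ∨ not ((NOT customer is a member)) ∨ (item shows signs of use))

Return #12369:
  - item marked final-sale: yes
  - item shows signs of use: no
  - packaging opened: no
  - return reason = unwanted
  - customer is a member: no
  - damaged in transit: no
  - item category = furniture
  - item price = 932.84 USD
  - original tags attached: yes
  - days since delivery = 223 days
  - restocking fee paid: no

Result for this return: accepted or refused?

Refused

Atomic conditions:
  NOT original tags attached: yes → false
  damaged in transit: no → false
  days since delivery < 3 days: 223 < 3 is false
  item category ∈ {furniture, jewelry}: furniture is in the set → true
  item price > 1672.06 USD: 932.84 > 1672.06 is false
  packaging opened: no → false
  item marked final-sale: yes → true
  restocking fee paid: no → false
  NOT customer is a member: no → true
  item shows signs of use: no → false
Combine:
[1.2] NOT false = true
[1] false OR true = true
[2] false OR true = true
[3] false OR false OR true = true
[4.2] NOT true = false
[4] false OR false OR false = false
[root] true AND true AND true AND false = false
Overall: false → refused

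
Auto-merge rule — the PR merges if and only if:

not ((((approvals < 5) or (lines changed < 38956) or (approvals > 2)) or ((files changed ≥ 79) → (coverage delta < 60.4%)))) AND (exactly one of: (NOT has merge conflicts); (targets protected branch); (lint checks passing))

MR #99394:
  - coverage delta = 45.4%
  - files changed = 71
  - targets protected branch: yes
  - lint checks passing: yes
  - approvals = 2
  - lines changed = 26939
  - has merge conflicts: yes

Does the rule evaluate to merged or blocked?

Blocked

Atomic conditions:
  approvals < 5: 2 < 5 is true
  lines changed < 38956: 26939 < 38956 is true
  approvals > 2: 2 > 2 is false
  files changed ≥ 79: 71 ≥ 79 is false
  coverage delta < 60.4%: 45.4 < 60.4 is true
  NOT has merge conflicts: yes → false
  targets protected branch: yes → true
  lint checks passing: yes → true
Combine:
[1.1.1] true OR true OR false = true
[1.1.2] false → true (antecedent false ⇒ implication holds) = true
[1.1] true OR true = true
[1] NOT true = false
[2] exactly-one(false, true, true) = false
[root] false AND false = false
Overall: false → blocked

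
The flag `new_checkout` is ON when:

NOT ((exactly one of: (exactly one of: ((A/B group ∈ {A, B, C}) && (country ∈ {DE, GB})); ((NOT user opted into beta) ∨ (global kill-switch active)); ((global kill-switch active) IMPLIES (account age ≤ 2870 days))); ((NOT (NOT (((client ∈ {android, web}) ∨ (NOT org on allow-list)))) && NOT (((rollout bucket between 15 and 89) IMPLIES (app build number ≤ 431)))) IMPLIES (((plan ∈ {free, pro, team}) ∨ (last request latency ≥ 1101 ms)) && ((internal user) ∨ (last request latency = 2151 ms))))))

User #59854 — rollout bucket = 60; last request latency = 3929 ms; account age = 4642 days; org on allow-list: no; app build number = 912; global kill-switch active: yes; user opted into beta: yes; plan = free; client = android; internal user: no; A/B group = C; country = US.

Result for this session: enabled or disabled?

Disabled

Atomic conditions:
  A/B group ∈ {A, B, C}: C is in the set → true
  country ∈ {DE, GB}: US is not in the set → false
  NOT user opted into beta: yes → false
  global kill-switch active: yes → true
  account age ≤ 2870 days: 4642 ≤ 2870 is false
  client ∈ {android, web}: android is in the set → true
  NOT org on allow-list: no → true
  rollout bucket between 15 and 89: 60 in [15, 89] is true
  app build number ≤ 431: 912 ≤ 431 is false
  plan ∈ {free, pro, team}: free is in the set → true
  last request latency ≥ 1101 ms: 3929 ≥ 1101 is true
  internal user: no → false
  last request latency = 2151 ms: 3929 == 2151 is false
Combine:
[1.1.1] true AND false = false
[1.1.2] false OR true = true
[1.1.3] true → false = false
[1.1] exactly-one(false, true, false) = true
[1.2.1.1.1.1] true OR true = true
[1.2.1.1.1] NOT true = false
[1.2.1.1] NOT false = true
[1.2.1.2.1] true → false = false
[1.2.1.2] NOT false = true
[1.2.1] true AND true = true
[1.2.2.1] true OR true = true
[1.2.2.2] false OR false = false
[1.2.2] true AND false = false
[1.2] true → false = false
[1] exactly-one(true, false) = true
[root] NOT true = false
Overall: false → disabled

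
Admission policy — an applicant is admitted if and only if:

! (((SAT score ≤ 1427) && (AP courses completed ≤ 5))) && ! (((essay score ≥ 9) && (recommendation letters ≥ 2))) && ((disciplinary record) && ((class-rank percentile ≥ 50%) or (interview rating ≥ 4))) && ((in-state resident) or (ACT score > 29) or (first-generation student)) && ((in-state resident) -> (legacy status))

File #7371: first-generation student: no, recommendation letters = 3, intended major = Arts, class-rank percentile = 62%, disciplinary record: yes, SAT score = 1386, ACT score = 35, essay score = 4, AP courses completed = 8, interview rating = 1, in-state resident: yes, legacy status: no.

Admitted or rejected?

Atomic conditions:
  SAT score ≤ 1427: 1386 ≤ 1427 is true
  AP courses completed ≤ 5: 8 ≤ 5 is false
  essay score ≥ 9: 4 ≥ 9 is false
  recommendation letters ≥ 2: 3 ≥ 2 is true
  disciplinary record: yes → true
  class-rank percentile ≥ 50%: 62 ≥ 50 is true
  interview rating ≥ 4: 1 ≥ 4 is false
  in-state resident: yes → true
  ACT score > 29: 35 > 29 is true
  first-generation student: no → false
  legacy status: no → false
Combine:
[1.1] true AND false = false
[1] NOT false = true
[2.1] false AND true = false
[2] NOT false = true
[3.2] true OR false = true
[3] true AND true = true
[4] true OR true OR false = true
[5] true → false = false
[root] true AND true AND true AND true AND false = false
Overall: false → rejected

Rejected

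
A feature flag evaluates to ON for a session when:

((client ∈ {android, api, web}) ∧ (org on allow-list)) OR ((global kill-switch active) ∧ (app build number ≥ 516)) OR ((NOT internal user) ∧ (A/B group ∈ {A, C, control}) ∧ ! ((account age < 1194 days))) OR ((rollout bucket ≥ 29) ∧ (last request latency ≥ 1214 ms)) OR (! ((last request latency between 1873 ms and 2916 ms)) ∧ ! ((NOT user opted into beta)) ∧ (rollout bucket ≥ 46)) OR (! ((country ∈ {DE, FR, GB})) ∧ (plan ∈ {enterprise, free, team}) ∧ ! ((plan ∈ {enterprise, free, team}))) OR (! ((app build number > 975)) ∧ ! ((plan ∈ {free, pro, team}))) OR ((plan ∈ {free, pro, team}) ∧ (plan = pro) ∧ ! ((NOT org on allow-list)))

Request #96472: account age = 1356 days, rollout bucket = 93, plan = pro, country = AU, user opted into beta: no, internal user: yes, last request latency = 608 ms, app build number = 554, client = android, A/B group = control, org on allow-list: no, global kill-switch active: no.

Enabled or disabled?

Atomic conditions:
  client ∈ {android, api, web}: android is in the set → true
  org on allow-list: no → false
  global kill-switch active: no → false
  app build number ≥ 516: 554 ≥ 516 is true
  NOT internal user: yes → false
  A/B group ∈ {A, C, control}: control is in the set → true
  account age < 1194 days: 1356 < 1194 is false
  rollout bucket ≥ 29: 93 ≥ 29 is true
  last request latency ≥ 1214 ms: 608 ≥ 1214 is false
  last request latency between 1873 ms and 2916 ms: 608 in [1873, 2916] is false
  NOT user opted into beta: no → true
  rollout bucket ≥ 46: 93 ≥ 46 is true
  country ∈ {DE, FR, GB}: AU is not in the set → false
  plan ∈ {enterprise, free, team}: pro is not in the set → false
  app build number > 975: 554 > 975 is false
  plan ∈ {free, pro, team}: pro is in the set → true
  plan = pro: pro == pro is true
  NOT org on allow-list: no → true
Combine:
[1] true AND false = false
[2] false AND true = false
[3.3] NOT false = true
[3] false AND true AND true = false
[4] true AND false = false
[5.1] NOT false = true
[5.2] NOT true = false
[5] true AND false AND true = false
[6.1] NOT false = true
[6.3] NOT false = true
[6] true AND false AND true = false
[7.1] NOT false = true
[7.2] NOT true = false
[7] true AND false = false
[8.3] NOT true = false
[8] true AND true AND false = false
[root] false OR false OR false OR false OR false OR false OR false OR false = false
Overall: false → disabled

Disabled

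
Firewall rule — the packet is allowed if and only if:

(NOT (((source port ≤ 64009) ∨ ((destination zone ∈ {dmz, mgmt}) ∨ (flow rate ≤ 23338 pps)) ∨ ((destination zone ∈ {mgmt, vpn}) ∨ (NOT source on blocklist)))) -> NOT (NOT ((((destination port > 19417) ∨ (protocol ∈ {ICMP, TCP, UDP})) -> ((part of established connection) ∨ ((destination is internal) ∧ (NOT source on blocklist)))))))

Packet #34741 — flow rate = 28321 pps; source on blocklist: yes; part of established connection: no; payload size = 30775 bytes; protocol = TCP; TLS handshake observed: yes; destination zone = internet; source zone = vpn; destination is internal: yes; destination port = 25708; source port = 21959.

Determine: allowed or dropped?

Allowed

Atomic conditions:
  source port ≤ 64009: 21959 ≤ 64009 is true
  destination zone ∈ {dmz, mgmt}: internet is not in the set → false
  flow rate ≤ 23338 pps: 28321 ≤ 23338 is false
  destination zone ∈ {mgmt, vpn}: internet is not in the set → false
  NOT source on blocklist: yes → false
  destination port > 19417: 25708 > 19417 is true
  protocol ∈ {ICMP, TCP, UDP}: TCP is in the set → true
  part of established connection: no → false
  destination is internal: yes → true
Combine:
[1.1.2] false OR false = false
[1.1.3] false OR false = false
[1.1] true OR false OR false = true
[1] NOT true = false
[2.1.1.1] true OR true = true
[2.1.1.2.2] true AND false = false
[2.1.1.2] false OR false = false
[2.1.1] true → false = false
[2.1] NOT false = true
[2] NOT true = false
[root] false → false (antecedent false ⇒ implication holds) = true
Overall: true → allowed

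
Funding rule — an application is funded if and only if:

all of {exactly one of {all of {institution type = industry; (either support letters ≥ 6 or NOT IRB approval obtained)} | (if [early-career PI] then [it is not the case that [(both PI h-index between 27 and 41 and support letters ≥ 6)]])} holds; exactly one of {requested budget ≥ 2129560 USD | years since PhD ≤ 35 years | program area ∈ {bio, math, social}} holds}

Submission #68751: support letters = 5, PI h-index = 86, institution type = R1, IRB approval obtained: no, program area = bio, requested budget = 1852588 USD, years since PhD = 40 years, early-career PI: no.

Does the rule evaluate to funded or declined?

Atomic conditions:
  institution type = industry: R1 == industry is false
  support letters ≥ 6: 5 ≥ 6 is false
  NOT IRB approval obtained: no → true
  early-career PI: no → false
  PI h-index between 27 and 41: 86 in [27, 41] is false
  requested budget ≥ 2129560 USD: 1852588 ≥ 2129560 is false
  years since PhD ≤ 35 years: 40 ≤ 35 is false
  program area ∈ {bio, math, social}: bio is in the set → true
Combine:
[1.1.2] false OR true = true
[1.1] false AND true = false
[1.2.2.1] false AND false = false
[1.2.2] NOT false = true
[1.2] false → true (antecedent false ⇒ implication holds) = true
[1] exactly-one(false, true) = true
[2] exactly-one(false, false, true) = true
[root] true AND true = true
Overall: true → funded

Funded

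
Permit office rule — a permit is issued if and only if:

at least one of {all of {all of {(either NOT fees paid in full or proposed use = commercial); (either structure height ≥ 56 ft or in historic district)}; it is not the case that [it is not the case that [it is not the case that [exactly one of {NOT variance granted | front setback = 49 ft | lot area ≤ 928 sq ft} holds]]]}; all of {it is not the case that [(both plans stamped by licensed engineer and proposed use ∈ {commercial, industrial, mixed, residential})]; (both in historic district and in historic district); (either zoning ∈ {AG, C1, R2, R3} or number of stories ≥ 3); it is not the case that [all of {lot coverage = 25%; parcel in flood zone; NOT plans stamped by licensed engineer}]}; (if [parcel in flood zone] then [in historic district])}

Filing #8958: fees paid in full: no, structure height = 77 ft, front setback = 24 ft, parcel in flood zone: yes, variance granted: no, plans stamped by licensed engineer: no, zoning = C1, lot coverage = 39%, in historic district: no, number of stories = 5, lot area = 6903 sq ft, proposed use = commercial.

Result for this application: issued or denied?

Denied

Atomic conditions:
  NOT fees paid in full: no → true
  proposed use = commercial: commercial == commercial is true
  structure height ≥ 56 ft: 77 ≥ 56 is true
  in historic district: no → false
  NOT variance granted: no → true
  front setback = 49 ft: 24 == 49 is false
  lot area ≤ 928 sq ft: 6903 ≤ 928 is false
  plans stamped by licensed engineer: no → false
  proposed use ∈ {commercial, industrial, mixed, residential}: commercial is in the set → true
  zoning ∈ {AG, C1, R2, R3}: C1 is in the set → true
  number of stories ≥ 3: 5 ≥ 3 is true
  lot coverage = 25%: 39 == 25 is false
  parcel in flood zone: yes → true
  NOT plans stamped by licensed engineer: no → true
Combine:
[1.1.1] true OR true = true
[1.1.2] true OR false = true
[1.1] true AND true = true
[1.2.1.1.1] exactly-one(true, false, false) = true
[1.2.1.1] NOT true = false
[1.2.1] NOT false = true
[1.2] NOT true = false
[1] true AND false = false
[2.1.1] false AND true = false
[2.1] NOT false = true
[2.2] false AND false = false
[2.3] true OR true = true
[2.4.1] false AND true AND true = false
[2.4] NOT false = true
[2] true AND false AND true AND true = false
[3] true → false = false
[root] false OR false OR false = false
Overall: false → denied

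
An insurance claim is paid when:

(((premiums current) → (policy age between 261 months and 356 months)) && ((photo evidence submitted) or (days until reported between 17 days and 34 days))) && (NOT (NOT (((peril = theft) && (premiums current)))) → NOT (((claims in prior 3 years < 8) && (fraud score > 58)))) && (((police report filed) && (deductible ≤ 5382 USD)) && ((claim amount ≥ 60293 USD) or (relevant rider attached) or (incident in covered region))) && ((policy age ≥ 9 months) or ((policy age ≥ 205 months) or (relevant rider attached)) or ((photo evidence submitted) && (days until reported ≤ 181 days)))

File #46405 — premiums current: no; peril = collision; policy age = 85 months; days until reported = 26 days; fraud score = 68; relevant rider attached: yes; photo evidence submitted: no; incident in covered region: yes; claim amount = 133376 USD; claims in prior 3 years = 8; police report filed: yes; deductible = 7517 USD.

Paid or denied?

Denied

Atomic conditions:
  premiums current: no → false
  policy age between 261 months and 356 months: 85 in [261, 356] is false
  photo evidence submitted: no → false
  days until reported between 17 days and 34 days: 26 in [17, 34] is true
  peril = theft: collision == theft is false
  claims in prior 3 years < 8: 8 < 8 is false
  fraud score > 58: 68 > 58 is true
  police report filed: yes → true
  deductible ≤ 5382 USD: 7517 ≤ 5382 is false
  claim amount ≥ 60293 USD: 133376 ≥ 60293 is true
  relevant rider attached: yes → true
  incident in covered region: yes → true
  policy age ≥ 9 months: 85 ≥ 9 is true
  policy age ≥ 205 months: 85 ≥ 205 is false
  days until reported ≤ 181 days: 26 ≤ 181 is true
Combine:
[1.1] false → false (antecedent false ⇒ implication holds) = true
[1.2] false OR true = true
[1] true AND true = true
[2.1.1.1] false AND false = false
[2.1.1] NOT false = true
[2.1] NOT true = false
[2.2.1] false AND true = false
[2.2] NOT false = true
[2] false → true (antecedent false ⇒ implication holds) = true
[3.1] true AND false = false
[3.2] true OR true OR true = true
[3] false AND true = false
[4.2] false OR true = true
[4.3] false AND true = false
[4] true OR true OR false = true
[root] true AND true AND false AND true = false
Overall: false → denied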